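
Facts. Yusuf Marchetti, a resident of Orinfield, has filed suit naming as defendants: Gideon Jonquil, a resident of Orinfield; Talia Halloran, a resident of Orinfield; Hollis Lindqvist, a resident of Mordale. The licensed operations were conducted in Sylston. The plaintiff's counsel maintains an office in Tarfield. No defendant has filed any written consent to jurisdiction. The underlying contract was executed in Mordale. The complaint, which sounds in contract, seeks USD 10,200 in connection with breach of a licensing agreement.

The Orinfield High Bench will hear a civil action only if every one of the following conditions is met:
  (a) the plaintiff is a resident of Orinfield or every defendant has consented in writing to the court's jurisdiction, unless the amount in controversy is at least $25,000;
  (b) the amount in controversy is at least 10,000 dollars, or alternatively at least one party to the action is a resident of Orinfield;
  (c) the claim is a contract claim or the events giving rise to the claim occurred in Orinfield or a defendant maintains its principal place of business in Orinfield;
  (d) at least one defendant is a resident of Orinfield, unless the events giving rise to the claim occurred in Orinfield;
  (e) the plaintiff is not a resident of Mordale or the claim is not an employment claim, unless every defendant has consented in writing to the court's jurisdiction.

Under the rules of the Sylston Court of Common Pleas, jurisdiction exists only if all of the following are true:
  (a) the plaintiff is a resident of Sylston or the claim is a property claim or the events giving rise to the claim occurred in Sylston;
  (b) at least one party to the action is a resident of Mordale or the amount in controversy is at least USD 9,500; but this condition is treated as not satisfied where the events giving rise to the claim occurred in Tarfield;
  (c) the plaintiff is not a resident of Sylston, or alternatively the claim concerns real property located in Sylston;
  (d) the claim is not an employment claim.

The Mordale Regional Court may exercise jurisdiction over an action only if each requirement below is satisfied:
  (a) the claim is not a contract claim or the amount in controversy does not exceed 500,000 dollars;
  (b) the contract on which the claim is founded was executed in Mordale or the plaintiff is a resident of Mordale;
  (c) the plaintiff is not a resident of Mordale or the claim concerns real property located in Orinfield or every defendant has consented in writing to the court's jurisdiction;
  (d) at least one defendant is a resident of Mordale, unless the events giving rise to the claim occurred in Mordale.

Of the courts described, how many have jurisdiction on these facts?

3

The Orinfield High Bench:
  (a) The plaintiff resides in Orinfield — that alternative is enough. Satisfied.
  (b) The amount in controversy is $10,200, which meets the $10,000 floor, which satisfies one of the alternatives. Met.
  (c) The claim is a contract claim — that alternative is enough. Condition met.
  (d) Gideon Jonquil resides in Orinfield. Met.
  (e) The plaintiff resides in Orinfield, which is not Mordale, so this disjunct is met. Met.
  → The court has jurisdiction.
The Sylston Court of Common Pleas:
  (a) The operative events occurred in Sylston, so one alternative holds. Satisfied.
  (b) Hollis Lindqvist resides in Mordale, which satisfies one of the alternatives. The carve-out does not apply: the operative events occurred in Sylston, not Tarfield. Condition met.
  (c) The plaintiff resides in Orinfield, which is not Sylston, so this disjunct is met. Satisfied.
  (d) The claim is a contract claim, not an employment claim. Met.
  → All conditions met; jurisdiction exists.
The Mordale Regional Court:
  (a) The amount in controversy is USD 10,200, within the $500,000 ceiling, so this disjunct is met. Satisfied.
  (b) The contract was executed in Mordale, so one alternative holds. Condition met.
  (c) The plaintiff resides in Orinfield, which is not Mordale, which satisfies one of the alternatives. Condition met.
  (d) Hollis Lindqvist resides in Mordale. Condition met.
  → The court has jurisdiction.
Courts with jurisdiction: the Orinfield High Bench, the Sylston Court of Common Pleas, the Mordale Regional Court — 3 in total.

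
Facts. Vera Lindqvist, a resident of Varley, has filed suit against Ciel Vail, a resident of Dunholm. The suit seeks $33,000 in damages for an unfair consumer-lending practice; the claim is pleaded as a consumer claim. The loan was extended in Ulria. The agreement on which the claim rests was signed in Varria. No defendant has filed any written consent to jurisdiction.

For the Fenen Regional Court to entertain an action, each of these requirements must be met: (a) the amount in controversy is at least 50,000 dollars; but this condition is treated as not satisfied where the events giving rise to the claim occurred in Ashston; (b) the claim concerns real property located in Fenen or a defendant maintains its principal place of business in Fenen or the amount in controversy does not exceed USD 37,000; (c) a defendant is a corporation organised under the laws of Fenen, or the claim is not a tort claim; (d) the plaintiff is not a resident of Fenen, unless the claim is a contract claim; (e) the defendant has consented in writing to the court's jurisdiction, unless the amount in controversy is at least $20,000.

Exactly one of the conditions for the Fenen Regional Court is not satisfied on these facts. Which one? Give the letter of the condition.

(a)

The Fenen Regional Court:
  (a) The amount in controversy is USD 33,000, below the $50,000 floor. Condition not met.
  (b) The amount in controversy is 33,000 dollars, within the $37,000 ceiling — that alternative is enough. Satisfied.
  (c) The claim is a consumer claim, not a tort claim, which satisfies one of the alternatives. Satisfied.
  (d) The plaintiff resides in Varley, which is not Fenen. Condition met.
  (e) No such written consent has been filed. But the amount in controversy is USD 33,000, which meets the $20,000 floor, and the 'unless' clause therefore excuses the requirement. Condition met.
Only condition (a) fails.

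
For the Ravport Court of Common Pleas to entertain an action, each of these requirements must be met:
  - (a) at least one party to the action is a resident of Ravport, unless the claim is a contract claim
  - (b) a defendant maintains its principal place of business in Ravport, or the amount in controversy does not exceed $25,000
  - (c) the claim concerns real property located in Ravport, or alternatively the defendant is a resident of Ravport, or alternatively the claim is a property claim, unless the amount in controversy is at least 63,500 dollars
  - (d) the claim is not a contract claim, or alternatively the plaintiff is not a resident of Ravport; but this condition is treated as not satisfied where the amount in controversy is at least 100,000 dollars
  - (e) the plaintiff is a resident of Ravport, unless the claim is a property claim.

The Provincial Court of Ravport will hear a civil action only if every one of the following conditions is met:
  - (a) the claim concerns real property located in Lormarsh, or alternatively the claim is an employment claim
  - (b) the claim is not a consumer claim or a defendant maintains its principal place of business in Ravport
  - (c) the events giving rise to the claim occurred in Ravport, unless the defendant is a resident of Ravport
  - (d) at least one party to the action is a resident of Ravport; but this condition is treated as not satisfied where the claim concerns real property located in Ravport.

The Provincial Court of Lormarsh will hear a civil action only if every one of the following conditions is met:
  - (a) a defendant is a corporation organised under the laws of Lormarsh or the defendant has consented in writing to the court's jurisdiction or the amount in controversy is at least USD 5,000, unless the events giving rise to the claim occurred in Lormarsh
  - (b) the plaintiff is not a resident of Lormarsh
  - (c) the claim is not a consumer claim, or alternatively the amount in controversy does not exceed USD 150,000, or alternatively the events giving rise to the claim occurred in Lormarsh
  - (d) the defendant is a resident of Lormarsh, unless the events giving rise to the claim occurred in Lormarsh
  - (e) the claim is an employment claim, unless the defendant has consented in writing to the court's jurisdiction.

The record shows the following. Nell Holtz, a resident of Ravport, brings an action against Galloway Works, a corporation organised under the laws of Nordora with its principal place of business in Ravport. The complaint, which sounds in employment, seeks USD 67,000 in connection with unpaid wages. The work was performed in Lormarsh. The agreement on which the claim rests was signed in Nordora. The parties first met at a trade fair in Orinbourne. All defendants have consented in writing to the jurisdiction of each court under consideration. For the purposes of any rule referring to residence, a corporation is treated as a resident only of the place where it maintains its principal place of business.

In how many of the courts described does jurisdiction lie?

The Ravport Court of Common Pleas:
  (a) Nell Holtz resides in Ravport. Met.
  (b) Galloway Works has its principal place of business in Ravport — that alternative is enough. Condition met.
  (c) The defendant resides in Ravport, so this disjunct is met. Condition met.
  (d) The claim is an employment claim, not a contract claim, which satisfies one of the alternatives. And the carve-out is inapplicable — the amount in controversy is $67,000, below the 100,000 dollars floor. Met.
  (e) The plaintiff resides in Ravport. Met.
  → The court has jurisdiction.
The Provincial Court of Ravport:
  (a) The claim is an employment claim, so this disjunct is met. Condition met.
  (b) The claim is an employment claim, not a consumer claim, which satisfies one of the alternatives. Condition met.
  (c) The operative events occurred in Lormarsh, not Ravport. However, the defendant resides in Ravport, so the 'unless' proviso supplies this condition. Condition met.
  (d) Nell Holtz resides in Ravport. The carve-out does not apply: the claim does not concern real property. Condition met.
  → The court has jurisdiction.
The Provincial Court of Lormarsh:
  (a) Every defendant has filed written consent, so this disjunct is met. Met.
  (b) The plaintiff resides in Ravport, which is not Lormarsh. Satisfied.
  (c) The claim is an employment claim, not a consumer claim, so one alternative holds. Met.
  (d) The defendant resides in Ravport, not Lormarsh. The proviso rescues it, though: the operative events occurred in Lormarsh. Condition met.
  (e) The claim is an employment claim. Condition met.
  → Every requirement is satisfied — jurisdiction.
Courts with jurisdiction: the Ravport Court of Common Pleas, the Provincial Court of Ravport, the Provincial Court of Lormarsh — 3 in total.

3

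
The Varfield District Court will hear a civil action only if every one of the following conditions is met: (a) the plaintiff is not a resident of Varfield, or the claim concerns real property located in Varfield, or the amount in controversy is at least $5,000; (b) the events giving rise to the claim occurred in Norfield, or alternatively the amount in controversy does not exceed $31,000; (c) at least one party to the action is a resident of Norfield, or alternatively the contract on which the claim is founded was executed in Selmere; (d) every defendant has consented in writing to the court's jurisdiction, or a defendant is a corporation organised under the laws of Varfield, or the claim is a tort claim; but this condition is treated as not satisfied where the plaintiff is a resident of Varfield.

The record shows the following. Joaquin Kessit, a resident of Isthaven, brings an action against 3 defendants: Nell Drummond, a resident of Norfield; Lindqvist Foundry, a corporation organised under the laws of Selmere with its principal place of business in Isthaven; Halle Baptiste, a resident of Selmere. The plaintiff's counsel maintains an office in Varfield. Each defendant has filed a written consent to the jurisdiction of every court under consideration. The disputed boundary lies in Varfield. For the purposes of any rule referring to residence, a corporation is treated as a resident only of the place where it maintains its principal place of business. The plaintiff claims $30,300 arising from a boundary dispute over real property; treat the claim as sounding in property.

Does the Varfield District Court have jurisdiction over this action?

Yes

The Varfield District Court:
  (a) The plaintiff resides in Isthaven, which is not Varfield, so one alternative holds. Met.
  (b) The amount in controversy is 30,300 dollars, within the $31,000 ceiling — that alternative is enough. Condition met.
  (c) Nell Drummond resides in Norfield, so one alternative holds. Satisfied.
  (d) Every defendant has filed written consent, so one alternative holds. The exception is not triggered, since the plaintiff resides in Isthaven, not Varfield. Satisfied.
  → All conditions met; jurisdiction exists.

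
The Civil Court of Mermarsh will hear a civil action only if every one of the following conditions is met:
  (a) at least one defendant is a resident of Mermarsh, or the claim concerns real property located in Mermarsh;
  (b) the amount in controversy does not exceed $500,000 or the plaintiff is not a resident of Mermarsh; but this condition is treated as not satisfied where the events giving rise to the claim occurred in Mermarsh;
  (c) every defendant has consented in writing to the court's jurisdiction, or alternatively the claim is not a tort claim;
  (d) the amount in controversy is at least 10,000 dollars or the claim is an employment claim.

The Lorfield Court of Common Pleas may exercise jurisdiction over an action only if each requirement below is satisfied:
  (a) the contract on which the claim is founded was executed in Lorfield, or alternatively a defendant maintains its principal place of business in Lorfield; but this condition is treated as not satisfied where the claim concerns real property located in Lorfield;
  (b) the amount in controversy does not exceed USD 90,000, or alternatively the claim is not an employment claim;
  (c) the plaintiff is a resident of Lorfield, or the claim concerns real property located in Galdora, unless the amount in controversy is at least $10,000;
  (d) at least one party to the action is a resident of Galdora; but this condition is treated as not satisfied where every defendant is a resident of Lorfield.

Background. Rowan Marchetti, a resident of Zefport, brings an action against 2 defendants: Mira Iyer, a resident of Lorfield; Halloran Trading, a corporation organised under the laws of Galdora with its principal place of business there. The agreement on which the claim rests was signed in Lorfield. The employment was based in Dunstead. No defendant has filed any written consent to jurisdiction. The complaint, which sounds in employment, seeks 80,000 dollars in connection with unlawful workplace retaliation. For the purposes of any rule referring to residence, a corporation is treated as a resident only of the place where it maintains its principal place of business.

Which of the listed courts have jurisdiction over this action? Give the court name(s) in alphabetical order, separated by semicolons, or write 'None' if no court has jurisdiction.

The Civil Court of Mermarsh:
  (a) No defendant resides in Mermarsh (they reside in Lorfield, Galdora); the claim does not concern real property — no alternative holds. Not satisfied.
  (b) The amount in controversy is USD 80,000, within the $500,000 ceiling, so this disjunct is met. The exception is not triggered, since the operative events occurred in Dunstead, not Mermarsh. Satisfied.
  (c) The claim is an employment claim, not a tort claim, so one alternative holds. Condition met.
  (d) The amount in controversy is 80,000 dollars, which meets the $10,000 floor, so one alternative holds. Met.
  → No jurisdiction.
The Lorfield Court of Common Pleas:
  (a) The contract was executed in Lorfield — that alternative is enough. The carve-out does not apply: the claim does not concern real property. Condition met.
  (b) The amount in controversy is $80,000, within the 90,000 dollars ceiling, which satisfies one of the alternatives. Met.
  (c) The plaintiff resides in Zefport, not Lorfield; the claim does not concern real property — no alternative holds. However, the amount in controversy is 80,000 dollars, which meets the USD 10,000 floor, so the 'unless' proviso supplies this condition. Met.
  (d) Halloran Trading resides in Galdora. The exception is not triggered, since the defendants reside as follows — Mira Iyer in Lorfield, Halloran Trading in Galdora — not all in Lorfield. Condition met.
  → All conditions met; jurisdiction exists.

the Lorfield Court of Common Pleas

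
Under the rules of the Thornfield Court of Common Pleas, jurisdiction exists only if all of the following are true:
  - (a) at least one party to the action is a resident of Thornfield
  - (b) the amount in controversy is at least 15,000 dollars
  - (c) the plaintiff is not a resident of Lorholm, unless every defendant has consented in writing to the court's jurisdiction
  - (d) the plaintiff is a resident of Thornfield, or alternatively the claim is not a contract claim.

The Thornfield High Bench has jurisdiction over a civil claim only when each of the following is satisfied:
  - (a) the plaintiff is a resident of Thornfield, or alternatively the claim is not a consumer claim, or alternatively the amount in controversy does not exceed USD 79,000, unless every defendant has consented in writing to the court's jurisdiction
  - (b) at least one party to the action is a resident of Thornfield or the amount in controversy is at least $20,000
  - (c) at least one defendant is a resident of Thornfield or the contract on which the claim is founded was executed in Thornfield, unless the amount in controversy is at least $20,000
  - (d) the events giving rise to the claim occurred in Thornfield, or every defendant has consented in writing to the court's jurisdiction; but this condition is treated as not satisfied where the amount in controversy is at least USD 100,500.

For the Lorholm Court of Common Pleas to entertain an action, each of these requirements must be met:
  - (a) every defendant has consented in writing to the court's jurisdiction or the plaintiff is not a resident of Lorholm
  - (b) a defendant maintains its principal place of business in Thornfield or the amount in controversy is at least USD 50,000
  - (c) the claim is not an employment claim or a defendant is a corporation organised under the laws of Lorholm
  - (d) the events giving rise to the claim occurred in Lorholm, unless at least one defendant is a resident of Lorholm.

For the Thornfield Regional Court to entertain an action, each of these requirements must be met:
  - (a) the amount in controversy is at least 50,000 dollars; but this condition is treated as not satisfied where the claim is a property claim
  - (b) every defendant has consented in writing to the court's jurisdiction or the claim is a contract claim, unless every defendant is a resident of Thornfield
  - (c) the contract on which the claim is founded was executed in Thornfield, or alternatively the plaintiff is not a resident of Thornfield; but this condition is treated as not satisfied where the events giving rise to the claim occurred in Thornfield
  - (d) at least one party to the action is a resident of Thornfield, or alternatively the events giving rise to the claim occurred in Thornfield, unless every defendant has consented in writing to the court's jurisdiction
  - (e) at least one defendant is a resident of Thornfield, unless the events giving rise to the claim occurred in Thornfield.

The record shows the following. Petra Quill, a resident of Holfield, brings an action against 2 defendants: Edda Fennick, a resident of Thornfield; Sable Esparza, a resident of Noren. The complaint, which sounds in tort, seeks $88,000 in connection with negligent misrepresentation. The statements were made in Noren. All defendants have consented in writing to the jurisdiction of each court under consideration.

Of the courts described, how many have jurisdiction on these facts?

The Thornfield Court of Common Pleas:
  (a) Edda Fennick resides in Thornfield. Condition met.
  (b) The amount in controversy is USD 88,000, which meets the USD 15,000 floor. Satisfied.
  (c) The plaintiff resides in Holfield, which is not Lorholm. Met.
  (d) The claim is a tort claim, not a contract claim, so one alternative holds. Met.
  → Jurisdiction lies.
The Thornfield High Bench:
  (a) The claim is a tort claim, not a consumer claim, so one alternative holds. Satisfied.
  (b) Edda Fennick resides in Thornfield, which satisfies one of the alternatives. Met.
  (c) Edda Fennick resides in Thornfield, so this disjunct is met. Met.
  (d) Every defendant has filed written consent — that alternative is enough. The carve-out does not apply: the amount in controversy is USD 88,000, below the USD 100,500 floor. Satisfied.
  → Jurisdiction lies.
The Lorholm Court of Common Pleas:
  (a) Every defendant has filed written consent, so this disjunct is met. Satisfied.
  (b) The amount in controversy is USD 88,000, which meets the 50,000 dollars floor, so this disjunct is met. Satisfied.
  (c) The claim is a tort claim, not an employment claim — that alternative is enough. Condition met.
  (d) The operative events occurred in Noren, not Lorholm. The proviso offers no rescue either, since no defendant resides in Lorholm (they reside in Thornfield, Noren). Not met.
  → Not every requirement is met — no jurisdiction.
The Thornfield Regional Court:
  (a) The amount in controversy is 88,000 dollars, which meets the USD 50,000 floor. And the carve-out is inapplicable — the claim is a tort claim, not a property claim. Condition met.
  (b) Every defendant has filed written consent, which satisfies one of the alternatives. Satisfied.
  (c) The plaintiff resides in Holfield, which is not Thornfield, so this disjunct is met. The exception is not triggered, since the operative events occurred in Noren, not Thornfield. Condition met.
  (d) Edda Fennick resides in Thornfield, so this disjunct is met. Condition met.
  (e) Edda Fennick resides in Thornfield. Satisfied.
  → Jurisdiction lies.
Courts with jurisdiction: the Thornfield Court of Common Pleas, the Thornfield High Bench, the Thornfield Regional Court — 3 in total.

3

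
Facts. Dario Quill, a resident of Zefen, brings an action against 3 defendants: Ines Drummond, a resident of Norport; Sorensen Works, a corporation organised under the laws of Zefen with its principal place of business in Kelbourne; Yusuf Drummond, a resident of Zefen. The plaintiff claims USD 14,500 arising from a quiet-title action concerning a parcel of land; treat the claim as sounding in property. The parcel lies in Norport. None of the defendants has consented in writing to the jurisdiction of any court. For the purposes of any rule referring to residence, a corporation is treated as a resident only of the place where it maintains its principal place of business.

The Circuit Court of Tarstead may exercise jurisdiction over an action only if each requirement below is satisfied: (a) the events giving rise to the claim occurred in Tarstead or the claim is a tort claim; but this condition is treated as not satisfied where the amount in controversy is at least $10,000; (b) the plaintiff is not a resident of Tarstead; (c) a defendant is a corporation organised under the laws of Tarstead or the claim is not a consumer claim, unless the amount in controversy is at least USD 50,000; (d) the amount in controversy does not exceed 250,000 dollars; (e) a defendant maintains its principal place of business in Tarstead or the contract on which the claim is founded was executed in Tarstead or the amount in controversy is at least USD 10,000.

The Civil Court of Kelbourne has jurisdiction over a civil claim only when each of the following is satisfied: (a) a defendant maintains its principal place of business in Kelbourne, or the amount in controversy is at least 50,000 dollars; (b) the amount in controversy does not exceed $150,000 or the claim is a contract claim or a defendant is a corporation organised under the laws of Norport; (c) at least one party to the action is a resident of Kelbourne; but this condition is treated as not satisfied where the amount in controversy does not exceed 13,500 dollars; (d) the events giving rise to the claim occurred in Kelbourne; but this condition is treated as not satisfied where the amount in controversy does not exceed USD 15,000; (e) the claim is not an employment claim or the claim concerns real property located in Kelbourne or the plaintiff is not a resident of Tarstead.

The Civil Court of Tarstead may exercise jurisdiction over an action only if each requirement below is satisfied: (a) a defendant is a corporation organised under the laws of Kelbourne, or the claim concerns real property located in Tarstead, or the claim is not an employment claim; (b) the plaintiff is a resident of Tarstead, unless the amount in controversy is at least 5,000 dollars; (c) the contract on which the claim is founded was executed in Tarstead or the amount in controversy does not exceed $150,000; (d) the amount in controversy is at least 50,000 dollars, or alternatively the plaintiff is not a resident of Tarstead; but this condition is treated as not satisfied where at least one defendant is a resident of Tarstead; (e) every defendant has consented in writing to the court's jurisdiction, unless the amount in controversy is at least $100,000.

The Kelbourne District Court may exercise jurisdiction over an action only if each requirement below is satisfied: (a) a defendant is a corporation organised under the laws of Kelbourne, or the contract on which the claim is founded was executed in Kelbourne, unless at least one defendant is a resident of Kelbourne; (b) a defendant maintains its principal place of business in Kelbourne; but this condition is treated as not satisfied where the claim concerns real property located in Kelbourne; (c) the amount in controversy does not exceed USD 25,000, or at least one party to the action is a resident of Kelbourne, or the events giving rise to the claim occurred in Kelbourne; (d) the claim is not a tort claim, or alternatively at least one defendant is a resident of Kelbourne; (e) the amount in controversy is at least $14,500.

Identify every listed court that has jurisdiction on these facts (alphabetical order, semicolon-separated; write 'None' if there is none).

the Kelbourne District Court

The Circuit Court of Tarstead:
  (a) The operative events occurred in Norport, not Tarstead; the claim is a property claim, not a tort claim — every alternative fails. Condition not met.
  (b) The plaintiff resides in Zefen, which is not Tarstead. Condition met.
  (c) The claim is a property claim, not a consumer claim, so this disjunct is met. Condition met.
  (d) The amount in controversy is $14,500, within the 250,000 dollars ceiling. Satisfied.
  (e) The amount in controversy is 14,500 dollars, which meets the USD 10,000 floor, so this disjunct is met. Met.
  → At least one condition fails; no jurisdiction.
The Civil Court of Kelbourne:
  (a) Sorensen Works has its principal place of business in Kelbourne, which satisfies one of the alternatives. Condition met.
  (b) The amount in controversy is USD 14,500, within the 150,000 dollars ceiling, so one alternative holds. Condition met.
  (c) Sorensen Works resides in Kelbourne. The exception is not triggered, since the amount in controversy is $14,500, above the $13,500 ceiling. Satisfied.
  (d) The operative events occurred in Norport, not Kelbourne. Not met.
  (e) The claim is a property claim, not an employment claim, so this disjunct is met. Satisfied.
  → Not every requirement is met — no jurisdiction.
The Civil Court of Tarstead:
  (a) The claim is a property claim, not an employment claim, which satisfies one of the alternatives. Met.
  (b) The plaintiff resides in Zefen, not Tarstead. The proviso rescues it, though: the amount in controversy is USD 14,500, which meets the 5,000 dollars floor. Condition met.
  (c) The amount in controversy is 14,500 dollars, within the 150,000 dollars ceiling, which satisfies one of the alternatives. Condition met.
  (d) The plaintiff resides in Zefen, which is not Tarstead, so this disjunct is met. The exception is not triggered, since no defendant resides in Tarstead (they reside in Norport, Kelbourne, Zefen). Met.
  (e) No such written consent has been filed. The proviso offers no rescue either, since the amount in controversy is USD 14,500, below the 100,000 dollars floor. Not satisfied.
  → The court lacks jurisdiction.
The Kelbourne District Court:
  (a) The corporate defendant(s) are organised in Zefen, not Kelbourne; no contract (and hence no place of execution) is alleged — no alternative holds. But Sorensen Works resides in Kelbourne, and the 'unless' clause therefore excuses the requirement. Condition met.
  (b) Sorensen Works has its principal place of business in Kelbourne. The exception is not triggered, since the property lies in Norport, not Kelbourne. Met.
  (c) The amount in controversy is 14,500 dollars, within the 25,000 dollars ceiling, so one alternative holds. Satisfied.
  (d) The claim is a property claim, not a tort claim — that alternative is enough. Satisfied.
  (e) The amount in controversy is 14,500 dollars, which meets the 14,500 dollars floor. Met.
  → The court has jurisdiction.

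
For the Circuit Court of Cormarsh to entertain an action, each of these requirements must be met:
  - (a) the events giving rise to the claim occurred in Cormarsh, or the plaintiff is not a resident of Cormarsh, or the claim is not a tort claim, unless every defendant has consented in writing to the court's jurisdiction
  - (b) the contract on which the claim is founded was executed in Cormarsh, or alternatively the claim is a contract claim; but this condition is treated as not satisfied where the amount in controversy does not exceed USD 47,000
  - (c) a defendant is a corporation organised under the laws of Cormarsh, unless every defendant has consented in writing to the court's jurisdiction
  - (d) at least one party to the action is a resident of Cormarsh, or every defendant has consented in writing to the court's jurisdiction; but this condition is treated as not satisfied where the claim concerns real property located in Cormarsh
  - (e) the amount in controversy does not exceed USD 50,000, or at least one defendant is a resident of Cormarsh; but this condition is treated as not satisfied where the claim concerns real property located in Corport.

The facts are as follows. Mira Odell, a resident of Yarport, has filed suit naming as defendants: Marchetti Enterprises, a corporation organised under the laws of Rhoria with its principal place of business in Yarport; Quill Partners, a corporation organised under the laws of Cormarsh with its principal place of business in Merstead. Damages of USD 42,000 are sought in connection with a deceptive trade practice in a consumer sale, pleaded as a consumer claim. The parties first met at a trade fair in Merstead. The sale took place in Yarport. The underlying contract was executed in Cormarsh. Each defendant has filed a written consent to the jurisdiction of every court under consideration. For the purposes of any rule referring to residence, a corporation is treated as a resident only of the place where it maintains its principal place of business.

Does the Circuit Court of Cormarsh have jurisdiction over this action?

No

The Circuit Court of Cormarsh:
  (a) The plaintiff resides in Yarport, which is not Cormarsh — that alternative is enough. Met.
  (b) The contract was executed in Cormarsh, which satisfies one of the alternatives. But the carve-out bites: the amount in controversy is 42,000 dollars, within the 47,000 dollars ceiling. Not met.
  (c) Quill Partners is organised under the laws of Cormarsh. Satisfied.
  (d) Every defendant has filed written consent, which satisfies one of the alternatives. The carve-out does not apply: the claim does not concern real property. Condition met.
  (e) The amount in controversy is 42,000 dollars, within the 50,000 dollars ceiling — that alternative is enough. And the carve-out is inapplicable — the claim does not concern real property. Condition met.
  → Not every requirement is met — no jurisdiction.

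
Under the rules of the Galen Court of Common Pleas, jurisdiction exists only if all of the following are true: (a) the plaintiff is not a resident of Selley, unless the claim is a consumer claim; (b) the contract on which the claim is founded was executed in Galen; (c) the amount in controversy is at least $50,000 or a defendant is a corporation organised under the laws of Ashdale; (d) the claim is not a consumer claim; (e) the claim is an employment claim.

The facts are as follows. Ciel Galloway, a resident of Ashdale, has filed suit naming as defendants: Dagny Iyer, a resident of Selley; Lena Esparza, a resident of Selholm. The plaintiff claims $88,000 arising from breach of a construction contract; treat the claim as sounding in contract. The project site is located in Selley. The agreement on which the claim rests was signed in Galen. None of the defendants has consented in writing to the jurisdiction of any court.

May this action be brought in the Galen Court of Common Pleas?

No

The Galen Court of Common Pleas:
  (a) The plaintiff resides in Ashdale, which is not Selley. Condition met.
  (b) The contract was executed in Galen. Satisfied.
  (c) The amount in controversy is $88,000, which meets the 50,000 dollars floor, so one alternative holds. Condition met.
  (d) The claim is a contract claim, not a consumer claim. Condition met.
  (e) The claim is a contract claim, not an employment claim. Not met.
  → Not every requirement is met — no jurisdiction.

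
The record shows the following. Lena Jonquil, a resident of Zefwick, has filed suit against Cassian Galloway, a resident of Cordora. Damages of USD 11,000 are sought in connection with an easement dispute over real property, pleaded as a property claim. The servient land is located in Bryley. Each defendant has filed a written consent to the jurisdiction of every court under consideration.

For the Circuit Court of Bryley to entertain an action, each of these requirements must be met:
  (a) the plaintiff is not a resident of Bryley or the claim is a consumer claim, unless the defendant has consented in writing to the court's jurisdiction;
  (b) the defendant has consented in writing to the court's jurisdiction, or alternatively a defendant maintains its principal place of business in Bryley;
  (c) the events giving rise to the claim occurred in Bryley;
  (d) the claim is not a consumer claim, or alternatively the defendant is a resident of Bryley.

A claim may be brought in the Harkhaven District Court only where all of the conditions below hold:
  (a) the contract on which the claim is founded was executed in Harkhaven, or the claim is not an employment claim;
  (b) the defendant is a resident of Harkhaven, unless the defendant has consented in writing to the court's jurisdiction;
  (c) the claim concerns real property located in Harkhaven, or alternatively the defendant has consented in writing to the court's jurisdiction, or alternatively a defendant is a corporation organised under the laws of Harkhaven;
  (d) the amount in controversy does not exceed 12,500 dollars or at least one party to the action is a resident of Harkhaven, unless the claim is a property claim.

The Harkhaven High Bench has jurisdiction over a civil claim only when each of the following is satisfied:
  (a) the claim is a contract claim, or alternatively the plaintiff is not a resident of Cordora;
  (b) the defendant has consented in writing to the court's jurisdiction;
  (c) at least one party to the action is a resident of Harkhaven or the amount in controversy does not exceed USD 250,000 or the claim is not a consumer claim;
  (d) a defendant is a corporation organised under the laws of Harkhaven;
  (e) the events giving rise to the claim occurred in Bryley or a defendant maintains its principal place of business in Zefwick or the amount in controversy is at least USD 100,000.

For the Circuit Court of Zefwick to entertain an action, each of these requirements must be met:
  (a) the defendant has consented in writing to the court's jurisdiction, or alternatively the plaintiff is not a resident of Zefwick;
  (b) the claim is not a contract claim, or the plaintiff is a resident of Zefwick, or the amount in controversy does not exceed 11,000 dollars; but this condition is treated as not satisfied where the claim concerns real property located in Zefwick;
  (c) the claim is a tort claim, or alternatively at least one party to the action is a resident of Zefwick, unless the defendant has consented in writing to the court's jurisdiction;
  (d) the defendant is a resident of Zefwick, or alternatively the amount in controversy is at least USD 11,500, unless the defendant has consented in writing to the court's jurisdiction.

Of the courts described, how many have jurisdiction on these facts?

The Circuit Court of Bryley:
  (a) The plaintiff resides in Zefwick, which is not Bryley, so this disjunct is met. Satisfied.
  (b) Every defendant has filed written consent, which satisfies one of the alternatives. Met.
  (c) The operative events occurred in Bryley. Condition met.
  (d) The claim is a property claim, not a consumer claim, which satisfies one of the alternatives. Satisfied.
  → All conditions met; jurisdiction exists.
The Harkhaven District Court:
  (a) The claim is a property claim, not an employment claim, so one alternative holds. Condition met.
  (b) The defendant resides in Cordora, not Harkhaven. However, every defendant has filed written consent, so the 'unless' proviso supplies this condition. Satisfied.
  (c) Every defendant has filed written consent — that alternative is enough. Met.
  (d) The amount in controversy is USD 11,000, within the USD 12,500 ceiling, so one alternative holds. Condition met.
  → Jurisdiction lies.
The Harkhaven High Bench:
  (a) The plaintiff resides in Zefwick, which is not Cordora, so this disjunct is met. Condition met.
  (b) Every defendant has filed written consent. Met.
  (c) The amount in controversy is 11,000 dollars, within the 250,000 dollars ceiling — that alternative is enough. Satisfied.
  (d) No defendant is a corporation. Condition not met.
  (e) The operative events occurred in Bryley, so this disjunct is met. Met.
  → The court lacks jurisdiction.
The Circuit Court of Zefwick:
  (a) Every defendant has filed written consent, so this disjunct is met. Condition met.
  (b) The claim is a property claim, not a contract claim, so one alternative holds. And the carve-out is inapplicable — the property lies in Bryley, not Zefwick. Met.
  (c) Lena Jonquil resides in Zefwick, which satisfies one of the alternatives. Condition met.
  (d) The defendant resides in Cordora, not Zefwick; the amount in controversy is 11,000 dollars, below the 11,500 dollars floor — none of the alternatives is met. But every defendant has filed written consent, and the 'unless' clause therefore excuses the requirement. Condition met.
  → All conditions met; jurisdiction exists.
Courts with jurisdiction: the Circuit Court of Bryley, the Harkhaven District Court, the Circuit Court of Zefwick — 3 in total.

3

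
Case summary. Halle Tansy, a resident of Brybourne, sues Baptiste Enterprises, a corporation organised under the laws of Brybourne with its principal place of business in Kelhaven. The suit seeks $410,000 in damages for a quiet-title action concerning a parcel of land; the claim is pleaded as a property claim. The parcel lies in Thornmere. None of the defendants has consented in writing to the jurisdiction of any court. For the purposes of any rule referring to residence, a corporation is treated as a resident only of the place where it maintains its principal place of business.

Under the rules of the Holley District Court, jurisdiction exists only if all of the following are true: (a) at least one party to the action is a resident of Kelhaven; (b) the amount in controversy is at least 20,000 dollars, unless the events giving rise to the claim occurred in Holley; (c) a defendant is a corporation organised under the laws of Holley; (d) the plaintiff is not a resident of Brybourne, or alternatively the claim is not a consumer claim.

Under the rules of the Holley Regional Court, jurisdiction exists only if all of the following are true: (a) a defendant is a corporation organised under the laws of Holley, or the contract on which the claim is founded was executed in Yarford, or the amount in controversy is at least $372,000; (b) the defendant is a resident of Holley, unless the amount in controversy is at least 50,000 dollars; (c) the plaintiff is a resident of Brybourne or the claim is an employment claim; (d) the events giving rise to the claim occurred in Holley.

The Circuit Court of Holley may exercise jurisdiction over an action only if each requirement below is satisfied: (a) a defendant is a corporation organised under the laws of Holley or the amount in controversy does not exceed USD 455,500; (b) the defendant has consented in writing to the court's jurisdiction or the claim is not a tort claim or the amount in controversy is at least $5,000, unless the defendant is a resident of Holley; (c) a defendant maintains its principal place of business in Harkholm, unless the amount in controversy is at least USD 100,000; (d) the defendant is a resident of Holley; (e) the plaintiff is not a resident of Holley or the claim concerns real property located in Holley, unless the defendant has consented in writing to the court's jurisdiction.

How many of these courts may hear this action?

The Holley District Court:
  (a) Baptiste Enterprises resides in Kelhaven. Condition met.
  (b) The amount in controversy is $410,000, which meets the 20,000 dollars floor. Condition met.
  (c) The corporate defendant(s) are organised in Brybourne, not Holley. Not met.
  (d) The claim is a property claim, not a consumer claim, so this disjunct is met. Condition met.
  → The court lacks jurisdiction.
The Holley Regional Court:
  (a) The amount in controversy is 410,000 dollars, which meets the USD 372,000 floor, so one alternative holds. Condition met.
  (b) The defendant resides in Kelhaven, not Holley. However, the amount in controversy is $410,000, which meets the 50,000 dollars floor, so the 'unless' proviso supplies this condition. Satisfied.
  (c) The plaintiff resides in Brybourne — that alternative is enough. Satisfied.
  (d) The operative events occurred in Thornmere, not Holley. Condition not met.
  → No jurisdiction.
The Circuit Court of Holley:
  (a) The amount in controversy is 410,000 dollars, within the 455,500 dollars ceiling, which satisfies one of the alternatives. Satisfied.
  (b) The claim is a property claim, not a tort claim — that alternative is enough. Condition met.
  (c) The corporate defendant(s) have their principal place of business in Kelhaven, not Harkholm. The proviso rescues it, though: the amount in controversy is $410,000, which meets the USD 100,000 floor. Satisfied.
  (d) The defendant resides in Kelhaven, not Holley. Not satisfied.
  (e) The plaintiff resides in Brybourne, which is not Holley — that alternative is enough. Condition met.
  → The court lacks jurisdiction.
No court satisfies all of its conditions.

0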